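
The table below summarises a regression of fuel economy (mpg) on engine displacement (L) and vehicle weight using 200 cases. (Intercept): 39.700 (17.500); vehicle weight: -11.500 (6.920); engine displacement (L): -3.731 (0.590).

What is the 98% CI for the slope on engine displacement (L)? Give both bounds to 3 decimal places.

Read off: b = -3.731, SE = 0.590 for engine displacement (L).
df = n − k − 1 = 200 − 2 − 1 = 197.
t* = t_{0.01, 197} = 2.345425.
Margin = t* × SE = 2.345425 × 0.590 = 1.38380.
CI: -3.731 ± 1.38380 → (-5.115, -2.347).

(-5.115, -2.347)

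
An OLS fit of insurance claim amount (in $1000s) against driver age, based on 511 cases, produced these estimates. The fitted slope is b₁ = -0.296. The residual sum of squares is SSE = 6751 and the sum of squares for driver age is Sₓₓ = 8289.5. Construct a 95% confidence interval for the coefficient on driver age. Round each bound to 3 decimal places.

MSE = SSE/(n − 2) = 6751/509 = 13.2633.
SE(b₁) = √(MSE/Sₓₓ) = √(13.2633/8289.5) = 0.0400001.
df = n − 2 = 509.
t* = t_{0.025, 509} = 1.964636.
Margin = t* × SE = 1.964636 × 0.0400001 = 0.07859.
CI: -0.296 ± 0.07859 → (-0.375, -0.217).
With 95% confidence, each one-unit increase in driver age is associated with a change of between -0.375 and -0.217 $1000s in insurance claim amount.

(-0.375, -0.217)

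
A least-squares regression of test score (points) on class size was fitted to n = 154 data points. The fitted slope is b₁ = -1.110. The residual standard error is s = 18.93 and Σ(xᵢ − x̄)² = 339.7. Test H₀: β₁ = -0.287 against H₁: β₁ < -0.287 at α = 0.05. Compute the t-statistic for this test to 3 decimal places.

SE(b₁) = s/√Sₓₓ = 18.93/√339.7 = 1.02708.
t = (-1.110 − (-0.287)) / 1.02708 = -0.801.
df = n − 2 = 152.
One-sided p ≈ 0.2121, which is ≥ 0.05, so fail to reject H₀.
The data do not give significant evidence that the true slope on class size is below -0.287 points per unit.

t = -0.801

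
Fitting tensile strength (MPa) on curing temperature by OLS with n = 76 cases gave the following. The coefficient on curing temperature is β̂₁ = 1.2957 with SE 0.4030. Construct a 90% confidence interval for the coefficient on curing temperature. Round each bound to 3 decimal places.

df = n − 2 = 76 − 2 = 74.
t* = t_{0.05, 74} = 1.665707.
Margin = t* × SE = 1.665707 × 0.4030 = 0.67128.
CI: 1.2957 ± 0.67128 → (0.624, 1.967).
With 90% confidence, each one-unit increase in curing temperature is associated with a change of between 0.624 and 1.967 MPa in tensile strength.

(0.624, 1.967)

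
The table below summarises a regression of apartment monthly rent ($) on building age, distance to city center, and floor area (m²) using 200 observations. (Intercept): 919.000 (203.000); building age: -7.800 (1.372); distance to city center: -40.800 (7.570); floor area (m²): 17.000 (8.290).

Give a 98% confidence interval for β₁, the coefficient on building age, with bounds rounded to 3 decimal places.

(-11.018, -4.582)

Read off: b = -7.800, SE = 1.372 for building age.
df = n − k − 1 = 200 − 3 − 1 = 196.
t* = t_{0.01, 196} = 2.345524.
Margin = t* × SE = 2.345524 × 1.372 = 3.21806.
CI: -7.800 ± 3.21806 → (-11.018, -4.582).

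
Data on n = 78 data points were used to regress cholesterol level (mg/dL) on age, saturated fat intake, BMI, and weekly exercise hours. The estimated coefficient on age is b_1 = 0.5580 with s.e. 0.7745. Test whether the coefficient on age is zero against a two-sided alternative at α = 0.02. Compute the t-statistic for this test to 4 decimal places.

H₀: β₁ = 0 vs H₁: β₁ ≠ 0.
t = (b_1 − β₁⁰)/SE = 0.5580 / 0.7745 = 0.7205.
df = n − k − 1 = 78 − 4 − 1 = 73.
Two-sided p ≈ 0.4735, which is ≥ 0.02, so fail to reject H₀.
The data do not give significant evidence of an association between age and cholesterol level, after adjusting for the other predictors.

t = 0.7205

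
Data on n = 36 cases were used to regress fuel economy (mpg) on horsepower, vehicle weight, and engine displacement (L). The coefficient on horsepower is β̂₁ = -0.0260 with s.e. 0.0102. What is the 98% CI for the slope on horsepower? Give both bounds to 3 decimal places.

df = n − k − 1 = 36 − 3 − 1 = 32.
t* = t_{0.01, 32} = 2.448678.
Margin = t* × SE = 2.448678 × 0.0102 = 0.02498.
CI: -0.0260 ± 0.02498 → (-0.051, -0.001).
With 98% confidence, each one-unit increase in horsepower is associated with a change of between -0.051 and -0.001 mpg in fuel economy, holding the other predictors fixed.

(-0.051, -0.001)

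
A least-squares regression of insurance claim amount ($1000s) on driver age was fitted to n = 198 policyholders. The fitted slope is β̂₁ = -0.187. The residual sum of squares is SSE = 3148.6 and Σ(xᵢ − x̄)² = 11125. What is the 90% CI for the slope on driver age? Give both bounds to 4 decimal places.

(-0.2498, -0.1242)

MSE = SSE/(n − 2) = 3148.6/196 = 16.0643.
SE(β̂₁) = √(MSE/Sₓₓ) = √(16.0643/11125) = 0.0379997.
df = n − 2 = 196.
t* = t_{0.05, 196} = 1.652665.
Margin = t* × SE = 1.652665 × 0.0379997 = 0.062801.
CI: -0.187 ± 0.062801 → (-0.2498, -0.1242).
With 90% confidence, each one-unit increase in driver age is associated with a change of between -0.2498 and -0.1242 $1000s in insurance claim amount.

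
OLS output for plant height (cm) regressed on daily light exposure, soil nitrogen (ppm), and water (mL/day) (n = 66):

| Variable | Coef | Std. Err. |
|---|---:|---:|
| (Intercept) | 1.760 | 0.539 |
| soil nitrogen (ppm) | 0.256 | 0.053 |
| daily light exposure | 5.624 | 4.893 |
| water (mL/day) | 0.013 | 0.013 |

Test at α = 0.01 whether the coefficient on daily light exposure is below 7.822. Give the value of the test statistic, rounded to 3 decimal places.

t = -0.449

Read off: b = 5.624, SE = 4.893 for daily light exposure.
H₀: β₁ = 7.822 vs H₁: β₁ < 7.822.
t = (5.624 − 7.822) / 4.893 = -0.449.
df = n − k − 1 = 66 − 3 − 1 = 62.
One-sided p ≈ 0.3274, which is ≥ 0.01, so fail to reject H₀.
The data do not give significant evidence that the true slope on daily light exposure is below 7.822 cm per unit, holding the other predictors fixed.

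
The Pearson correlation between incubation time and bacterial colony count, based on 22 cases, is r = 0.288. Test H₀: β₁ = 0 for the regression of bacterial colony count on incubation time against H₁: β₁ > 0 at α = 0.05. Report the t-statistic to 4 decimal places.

t = r·√(n − 2)/√(1 − r²) = 0.288·√20/√0.917056 = 1.3450.
df = n − 2 = 20.
One-sided p ≈ 0.0968, which is ≥ 0.05, so fail to reject H₀.
The data do not give significant evidence of a linear association between incubation time and bacterial colony count.

t = 1.3450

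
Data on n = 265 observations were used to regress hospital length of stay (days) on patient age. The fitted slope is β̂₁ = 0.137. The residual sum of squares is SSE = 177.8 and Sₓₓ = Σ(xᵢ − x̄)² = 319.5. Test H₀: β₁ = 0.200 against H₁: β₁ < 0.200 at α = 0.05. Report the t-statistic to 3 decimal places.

t = -1.370

MSE = SSE/(n − 2) = 177.8/263 = 0.676046.
SE(β̂₁) = √(MSE/Sₓₓ) = √(0.676046/319.5) = 0.0459994.
t = (0.137 − 0.200) / 0.0459994 = -1.370.
df = n − 2 = 263.
One-sided p ≈ 0.0860, which is ≥ 0.05, so fail to reject H₀.
The data do not give significant evidence that the true slope on patient age is below 0.200 days per unit.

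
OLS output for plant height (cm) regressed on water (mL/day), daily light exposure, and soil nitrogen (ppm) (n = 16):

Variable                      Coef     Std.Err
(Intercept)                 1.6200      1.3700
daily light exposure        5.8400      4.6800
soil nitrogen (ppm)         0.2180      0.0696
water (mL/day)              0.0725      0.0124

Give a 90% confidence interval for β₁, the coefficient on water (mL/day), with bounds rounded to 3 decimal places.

(0.050, 0.095)

Read off: b = 0.0725, SE = 0.0124 for water (mL/day).
df = n − k − 1 = 16 − 3 − 1 = 12.
t* = t_{0.05, 12} = 1.782288.
Margin = t* × SE = 1.782288 × 0.0124 = 0.02210.
CI: 0.0725 ± 0.02210 → (0.050, 0.095).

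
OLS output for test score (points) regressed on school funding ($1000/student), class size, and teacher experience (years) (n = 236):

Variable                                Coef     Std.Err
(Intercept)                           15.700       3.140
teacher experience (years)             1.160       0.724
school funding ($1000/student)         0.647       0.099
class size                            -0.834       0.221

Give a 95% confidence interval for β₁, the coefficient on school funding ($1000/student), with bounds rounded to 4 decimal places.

(0.4519, 0.8421)

Read off: b = 0.647, SE = 0.099 for school funding ($1000/student).
df = n − k − 1 = 236 − 3 − 1 = 232.
t* = t_{0.025, 232} = 1.970242.
Margin = t* × SE = 1.970242 × 0.099 = 0.195054.
CI: 0.647 ± 0.195054 → (0.4519, 0.8421).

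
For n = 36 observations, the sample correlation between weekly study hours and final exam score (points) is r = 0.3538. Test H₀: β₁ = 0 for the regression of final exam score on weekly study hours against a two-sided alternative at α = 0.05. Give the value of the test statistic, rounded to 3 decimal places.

t = 2.206

t = r·√(n − 2)/√(1 − r²) = 0.3538·√34/√0.874826 = 2.206.
df = n − 2 = 34.
Two-sided p ≈ 0.0343, which is < 0.05, so reject H₀.
There is evidence of a linear association between weekly study hours and final exam score.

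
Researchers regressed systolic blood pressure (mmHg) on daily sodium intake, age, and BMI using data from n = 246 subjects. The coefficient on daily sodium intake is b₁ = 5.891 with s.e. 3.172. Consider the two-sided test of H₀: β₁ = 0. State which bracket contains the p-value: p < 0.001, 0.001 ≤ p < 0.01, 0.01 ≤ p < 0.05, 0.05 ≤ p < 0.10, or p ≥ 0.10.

0.05 ≤ p < 0.10

t = 5.891 / 3.172 = 1.857.
df = n − k − 1 = 246 − 3 − 1 = 242.
Two-sided p = 2·P(T_{242} > |t|) ≈ 0.0645.
So 0.05 ≤ p < 0.10.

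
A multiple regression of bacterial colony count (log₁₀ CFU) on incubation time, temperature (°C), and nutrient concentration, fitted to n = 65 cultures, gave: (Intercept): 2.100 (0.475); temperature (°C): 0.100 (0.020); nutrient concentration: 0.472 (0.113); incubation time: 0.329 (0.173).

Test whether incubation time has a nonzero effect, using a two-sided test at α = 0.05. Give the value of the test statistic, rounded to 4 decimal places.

t = 1.9017

Read off: b = 0.329, SE = 0.173 for incubation time.
H₀: β₁ = 0 vs H₁: β₁ ≠ 0.
t = 0.329 / 0.173 = 1.9017.
df = n − k − 1 = 65 − 3 − 1 = 61.
Two-sided p ≈ 0.0619, which is ≥ 0.05, so fail to reject H₀.
The data do not give significant evidence of an association between incubation time and bacterial colony count, after adjusting for the other predictors.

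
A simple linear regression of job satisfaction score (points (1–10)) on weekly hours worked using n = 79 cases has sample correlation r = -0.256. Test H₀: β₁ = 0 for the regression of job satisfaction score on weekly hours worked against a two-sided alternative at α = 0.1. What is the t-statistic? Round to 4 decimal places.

t = r·√(n − 2)/√(1 − r²) = -0.256·√77/√0.934464 = -2.3238.
df = n − 2 = 77.
Two-sided p ≈ 0.0228, which is < 0.1, so reject H₀.
There is evidence of a linear association between weekly hours worked and job satisfaction score.

t = -2.3238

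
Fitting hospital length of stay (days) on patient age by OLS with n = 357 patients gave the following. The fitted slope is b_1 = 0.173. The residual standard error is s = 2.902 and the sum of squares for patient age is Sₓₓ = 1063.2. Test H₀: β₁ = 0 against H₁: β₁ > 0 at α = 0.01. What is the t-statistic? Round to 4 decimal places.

t = 1.9438

SE(b_1) = s/√Sₓₓ = 2.902/√1063.2 = 0.089.
t = 0.173 / 0.089 = 1.9438.
df = n − 2 = 355.
One-sided p ≈ 0.0264, which is ≥ 0.01, so fail to reject H₀.
The data do not give significant evidence that the true slope on patient age is positive.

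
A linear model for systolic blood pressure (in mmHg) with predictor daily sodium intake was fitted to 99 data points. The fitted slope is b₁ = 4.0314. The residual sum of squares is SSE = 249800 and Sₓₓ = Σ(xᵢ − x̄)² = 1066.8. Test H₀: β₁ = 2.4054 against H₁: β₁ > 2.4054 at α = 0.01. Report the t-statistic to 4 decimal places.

MSE = SSE/(n − 2) = 249800/97 = 2575.26.
SE(b₁) = √(MSE/Sₓₓ) = √(2575.26/1066.8) = 1.55371.
t = (4.0314 − 2.4054) / 1.55371 = 1.0465.
df = n − 2 = 97.
One-sided p ≈ 0.1490, which is ≥ 0.01, so fail to reject H₀.
The data do not give significant evidence that the true slope on daily sodium intake exceeds 2.4054 mmHg per unit.

t = 1.0465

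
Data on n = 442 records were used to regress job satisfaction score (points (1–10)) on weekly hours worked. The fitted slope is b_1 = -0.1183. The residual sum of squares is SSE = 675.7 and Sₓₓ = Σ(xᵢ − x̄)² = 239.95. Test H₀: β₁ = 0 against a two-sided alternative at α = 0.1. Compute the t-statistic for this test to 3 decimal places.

t = -1.479

MSE = SSE/(n − 2) = 675.7/440 = 1.53568.
SE(b_1) = √(MSE/Sₓₓ) = √(1.53568/239.95) = 0.08.
t = -0.1183 / 0.08 = -1.479.
df = n − 2 = 440.
Two-sided p ≈ 0.1399, which is ≥ 0.1, so fail to reject H₀.
The data do not give significant evidence of an association between weekly hours worked and job satisfaction score.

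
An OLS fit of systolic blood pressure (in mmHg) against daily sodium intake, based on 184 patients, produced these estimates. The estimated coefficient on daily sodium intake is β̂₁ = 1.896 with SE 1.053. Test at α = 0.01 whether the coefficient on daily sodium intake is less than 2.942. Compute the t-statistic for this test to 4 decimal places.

t = -0.9934

H₀: β₁ = 2.942 vs H₁: β₁ < 2.942.
t = (β̂₁ − β₁⁰)/SE = (1.896 − 2.942) / 1.053 = -0.9934.
df = n − 2 = 184 − 2 = 182.
One-sided p ≈ 0.1609, which is ≥ 0.01, so fail to reject H₀.
The data do not give significant evidence that the true slope on daily sodium intake is below 2.942 mmHg per unit.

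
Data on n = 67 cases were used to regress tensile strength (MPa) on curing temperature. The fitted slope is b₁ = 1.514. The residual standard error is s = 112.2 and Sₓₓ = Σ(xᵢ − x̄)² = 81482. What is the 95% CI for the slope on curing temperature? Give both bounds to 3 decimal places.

(0.729, 2.299)

SE(b₁) = s/√Sₓₓ = 112.2/√81482 = 0.393063.
df = n − 2 = 65.
t* = t_{0.025, 65} = 1.997138.
Margin = t* × SE = 1.997138 × 0.393063 = 0.78500.
CI: 1.514 ± 0.78500 → (0.729, 2.299).
With 95% confidence, each one-unit increase in curing temperature is associated with a change of between 0.729 and 2.299 MPa in tensile strength.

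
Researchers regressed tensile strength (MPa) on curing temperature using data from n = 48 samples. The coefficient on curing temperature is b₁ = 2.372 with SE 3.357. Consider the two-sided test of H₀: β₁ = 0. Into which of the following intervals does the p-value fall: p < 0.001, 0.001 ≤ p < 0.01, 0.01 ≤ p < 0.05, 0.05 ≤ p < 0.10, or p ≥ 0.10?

t = 2.372 / 3.357 = 0.707.
df = n − 2 = 48 − 2 = 46.
Two-sided p = 2·P(T_{46} > |t|) ≈ 0.4834.
So p ≥ 0.10.

p ≥ 0.10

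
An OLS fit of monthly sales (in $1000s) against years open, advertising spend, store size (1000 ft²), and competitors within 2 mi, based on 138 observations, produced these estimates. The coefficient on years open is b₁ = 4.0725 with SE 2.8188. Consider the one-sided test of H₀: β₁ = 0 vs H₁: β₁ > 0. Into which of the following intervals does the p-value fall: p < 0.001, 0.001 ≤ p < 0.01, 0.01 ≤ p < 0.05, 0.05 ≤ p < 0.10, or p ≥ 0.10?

t = 4.0725 / 2.8188 = 1.445.
df = n − k − 1 = 138 − 4 − 1 = 133.
One-sided p = P(T_{133} > t) ≈ 0.0754.
So 0.05 ≤ p < 0.10.

0.05 ≤ p < 0.10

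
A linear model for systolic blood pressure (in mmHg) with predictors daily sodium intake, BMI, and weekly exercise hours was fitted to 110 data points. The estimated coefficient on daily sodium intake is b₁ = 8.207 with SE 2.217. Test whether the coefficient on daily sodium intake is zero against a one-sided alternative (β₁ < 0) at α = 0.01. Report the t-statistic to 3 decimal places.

H₀: β₁ = 0 vs H₁: β₁ < 0.
t = (b₁ − β₁⁰)/SE = 8.207 / 2.217 = 3.702.
df = n − k − 1 = 110 − 3 − 1 = 106.
One-sided p ≈ 0.9998, which is ≥ 0.01, so fail to reject H₀.
The data do not give significant evidence that the true slope on daily sodium intake is negative, holding the other predictors fixed.

t = 3.702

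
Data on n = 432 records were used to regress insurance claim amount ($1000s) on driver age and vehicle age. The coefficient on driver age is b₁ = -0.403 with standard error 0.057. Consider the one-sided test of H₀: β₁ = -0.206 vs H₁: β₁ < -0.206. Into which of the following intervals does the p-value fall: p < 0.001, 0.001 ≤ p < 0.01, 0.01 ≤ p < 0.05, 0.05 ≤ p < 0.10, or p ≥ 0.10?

p < 0.001

t = (-0.403 − (-0.206)) / 0.057 = -3.456.
df = n − k − 1 = 432 − 2 − 1 = 429.
One-sided p = P(T_{429} < t) ≈ 0.0003.
So p < 0.001.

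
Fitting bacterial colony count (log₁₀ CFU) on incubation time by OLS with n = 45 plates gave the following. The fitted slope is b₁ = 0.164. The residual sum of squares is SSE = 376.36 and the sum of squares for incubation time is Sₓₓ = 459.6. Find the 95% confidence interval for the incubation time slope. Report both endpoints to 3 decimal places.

MSE = SSE/(n − 2) = 376.36/43 = 8.75256.
SE(b₁) = √(MSE/Sₓₓ) = √(8.75256/459.6) = 0.137999.
df = n − 2 = 43.
t* = t_{0.025, 43} = 2.016692.
Margin = t* × SE = 2.016692 × 0.137999 = 0.27830.
CI: 0.164 ± 0.27830 → (-0.114, 0.442).
With 95% confidence, each one-unit increase in incubation time is associated with a change of between -0.114 and 0.442 log₁₀ CFU in bacterial colony count.

(-0.114, 0.442)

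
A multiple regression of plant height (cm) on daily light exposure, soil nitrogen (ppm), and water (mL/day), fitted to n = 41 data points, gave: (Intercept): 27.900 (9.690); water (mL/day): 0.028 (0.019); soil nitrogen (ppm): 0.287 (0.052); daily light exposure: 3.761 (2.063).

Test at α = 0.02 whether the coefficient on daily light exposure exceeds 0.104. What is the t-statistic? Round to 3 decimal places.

t = 1.773

Read off: b = 3.761, SE = 2.063 for daily light exposure.
H₀: β₁ = 0.104 vs H₁: β₁ > 0.104.
t = (3.761 − 0.104) / 2.063 = 1.773.
df = n − k − 1 = 41 − 3 − 1 = 37.
One-sided p ≈ 0.0423, which is ≥ 0.02, so fail to reject H₀.
The data do not give significant evidence that the true slope on daily light exposure exceeds 0.104 cm per unit, holding the other predictors fixed.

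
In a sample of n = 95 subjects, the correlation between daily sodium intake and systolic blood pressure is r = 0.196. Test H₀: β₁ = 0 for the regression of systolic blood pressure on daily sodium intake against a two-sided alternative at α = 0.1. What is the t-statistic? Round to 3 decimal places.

t = r·√(n − 2)/√(1 − r²) = 0.196·√93/√0.961584 = 1.928.
df = n − 2 = 93.
Two-sided p ≈ 0.0570, which is < 0.1, so reject H₀.
There is evidence of a linear association between daily sodium intake and systolic blood pressure.

t = 1.928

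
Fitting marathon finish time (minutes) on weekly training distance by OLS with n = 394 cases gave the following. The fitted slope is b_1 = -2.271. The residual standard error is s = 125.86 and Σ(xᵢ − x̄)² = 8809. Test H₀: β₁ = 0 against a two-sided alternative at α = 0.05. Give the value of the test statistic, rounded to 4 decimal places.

t = -1.6935

SE(b_1) = s/√Sₓₓ = 125.86/√8809 = 1.34099.
t = -2.271 / 1.34099 = -1.6935.
df = n − 2 = 392.
Two-sided p ≈ 0.0911, which is ≥ 0.05, so fail to reject H₀.
The data do not give significant evidence of an association between weekly training distance and marathon finish time.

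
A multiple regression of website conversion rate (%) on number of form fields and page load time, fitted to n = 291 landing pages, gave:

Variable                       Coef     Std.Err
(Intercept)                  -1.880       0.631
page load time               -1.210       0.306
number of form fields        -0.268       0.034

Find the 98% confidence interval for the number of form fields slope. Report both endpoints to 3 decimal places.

(-0.348, -0.188)

Read off: b = -0.268, SE = 0.034 for number of form fields.
df = n − k − 1 = 291 − 2 − 1 = 288.
t* = t_{0.01, 288} = 2.339365.
Margin = t* × SE = 2.339365 × 0.034 = 0.07954.
CI: -0.268 ± 0.07954 → (-0.348, -0.188).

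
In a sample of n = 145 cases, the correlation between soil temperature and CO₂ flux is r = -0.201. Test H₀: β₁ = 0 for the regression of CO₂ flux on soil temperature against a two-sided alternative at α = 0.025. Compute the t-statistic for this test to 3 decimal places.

t = r·√(n − 2)/√(1 − r²) = -0.201·√143/√0.959599 = -2.454.
df = n − 2 = 143.
Two-sided p ≈ 0.0153, which is < 0.025, so reject H₀.
There is evidence of a linear association between soil temperature and CO₂ flux.

t = -2.454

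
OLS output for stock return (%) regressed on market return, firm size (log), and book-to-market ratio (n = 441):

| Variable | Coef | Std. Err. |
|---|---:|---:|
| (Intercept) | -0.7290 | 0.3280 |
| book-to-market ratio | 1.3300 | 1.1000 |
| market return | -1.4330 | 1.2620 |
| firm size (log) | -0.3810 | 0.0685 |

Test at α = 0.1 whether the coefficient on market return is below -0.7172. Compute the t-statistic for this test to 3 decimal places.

Read off: b = -1.4330, SE = 1.2620 for market return.
H₀: β₁ = -0.7172 vs H₁: β₁ < -0.7172.
t = (-1.4330 − (-0.7172)) / 1.2620 = -0.567.
df = n − k − 1 = 441 − 3 − 1 = 437.
One-sided p ≈ 0.2854, which is ≥ 0.1, so fail to reject H₀.
The data do not give significant evidence that the true slope on market return is below -0.7172 % per unit, holding the other predictors fixed.

t = -0.567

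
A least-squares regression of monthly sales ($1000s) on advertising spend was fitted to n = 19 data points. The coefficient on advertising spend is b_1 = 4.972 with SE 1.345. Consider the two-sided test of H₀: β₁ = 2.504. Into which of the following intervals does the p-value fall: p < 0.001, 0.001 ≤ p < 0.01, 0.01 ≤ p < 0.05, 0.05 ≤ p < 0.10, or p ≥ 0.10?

0.05 ≤ p < 0.10

t = (4.972 − 2.504) / 1.345 = 1.835.
df = n − 2 = 19 − 2 = 17.
Two-sided p = 2·P(T_{17} > |t|) ≈ 0.0841.
So 0.05 ≤ p < 0.10.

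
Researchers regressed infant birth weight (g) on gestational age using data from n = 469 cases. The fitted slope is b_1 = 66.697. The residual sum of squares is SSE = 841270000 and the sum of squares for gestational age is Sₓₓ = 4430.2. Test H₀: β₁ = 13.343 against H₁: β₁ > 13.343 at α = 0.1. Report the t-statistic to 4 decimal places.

t = 2.6459

MSE = SSE/(n − 2) = 841270000/467 = 1.80143e+06.
SE(b_1) = √(MSE/Sₓₓ) = √(1.80143e+06/4430.2) = 20.165.
t = (66.697 − 13.343) / 20.165 = 2.6459.
df = n − 2 = 467.
One-sided p ≈ 0.0042, which is < 0.1, so reject H₀.
There is evidence that the true slope on gestational age exceeds 13.343 g per unit.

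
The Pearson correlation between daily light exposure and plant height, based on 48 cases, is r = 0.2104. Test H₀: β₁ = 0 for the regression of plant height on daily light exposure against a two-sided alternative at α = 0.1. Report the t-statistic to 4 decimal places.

t = r·√(n − 2)/√(1 − r²) = 0.2104·√46/√0.955732 = 1.4597.
df = n − 2 = 46.
Two-sided p ≈ 0.1512, which is ≥ 0.1, so fail to reject H₀.
The data do not give significant evidence of a linear association between daily light exposure and plant height.

t = 1.4597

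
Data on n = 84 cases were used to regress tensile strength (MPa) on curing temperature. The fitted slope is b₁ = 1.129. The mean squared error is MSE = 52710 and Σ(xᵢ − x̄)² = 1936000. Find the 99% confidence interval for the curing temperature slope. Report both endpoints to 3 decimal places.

SE(b₁) = √(MSE/Sₓₓ) = √(52710/1936000) = 0.165004.
df = n − 2 = 82.
t* = t_{0.005, 82} = 2.637123.
Margin = t* × SE = 2.637123 × 0.165004 = 0.43514.
CI: 1.129 ± 0.43514 → (0.694, 1.564).
With 99% confidence, each one-unit increase in curing temperature is associated with a change of between 0.694 and 1.564 MPa in tensile strength.

(0.694, 1.564)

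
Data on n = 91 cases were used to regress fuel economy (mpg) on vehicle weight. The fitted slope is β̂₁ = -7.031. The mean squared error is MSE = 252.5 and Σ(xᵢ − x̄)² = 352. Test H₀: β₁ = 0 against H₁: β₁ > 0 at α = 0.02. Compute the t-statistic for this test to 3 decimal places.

t = -8.302

SE(β̂₁) = √(MSE/Sₓₓ) = √(252.5/352) = 0.846953.
t = -7.031 / 0.846953 = -8.302.
df = n − 2 = 89.
One-sided p ≈ 1.0000, which is ≥ 0.02, so fail to reject H₀.
The data do not give significant evidence that the true slope on vehicle weight is positive.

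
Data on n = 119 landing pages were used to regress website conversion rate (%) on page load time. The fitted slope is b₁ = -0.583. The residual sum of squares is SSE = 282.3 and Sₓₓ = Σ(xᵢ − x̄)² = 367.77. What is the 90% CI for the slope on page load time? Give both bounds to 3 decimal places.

MSE = SSE/(n − 2) = 282.3/117 = 2.41282.
SE(b₁) = √(MSE/Sₓₓ) = √(2.41282/367.77) = 0.080998.
df = n − 2 = 117.
t* = t_{0.05, 117} = 1.657982.
Margin = t* × SE = 1.657982 × 0.080998 = 0.13429.
CI: -0.583 ± 0.13429 → (-0.717, -0.449).
With 90% confidence, each one-unit increase in page load time is associated with a change of between -0.717 and -0.449 % in website conversion rate.

(-0.717, -0.449)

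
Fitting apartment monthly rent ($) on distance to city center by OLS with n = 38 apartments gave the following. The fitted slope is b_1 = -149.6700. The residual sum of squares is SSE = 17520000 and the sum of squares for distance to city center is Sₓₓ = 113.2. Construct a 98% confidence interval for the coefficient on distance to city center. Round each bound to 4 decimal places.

MSE = SSE/(n − 2) = 17520000/36 = 486667.
SE(b_1) = √(MSE/Sₓₓ) = √(486667/113.2) = 65.5681.
df = n − 2 = 36.
t* = t_{0.01, 36} = 2.434494.
Margin = t* × SE = 2.434494 × 65.5681 = 159.625146.
CI: -149.6700 ± 159.625146 → (-309.2951, 9.9551).
With 98% confidence, each one-unit increase in distance to city center is associated with a change of between -309.2951 and 9.9551 $ in apartment monthly rent.

(-309.2951, 9.9551)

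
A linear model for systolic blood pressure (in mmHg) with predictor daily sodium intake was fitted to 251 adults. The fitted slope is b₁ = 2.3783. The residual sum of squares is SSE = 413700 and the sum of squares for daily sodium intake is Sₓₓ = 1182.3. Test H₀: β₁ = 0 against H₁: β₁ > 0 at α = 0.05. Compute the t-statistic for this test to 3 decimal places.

MSE = SSE/(n − 2) = 413700/249 = 1661.45.
SE(b₁) = √(MSE/Sₓₓ) = √(1661.45/1182.3) = 1.18544.
t = 2.3783 / 1.18544 = 2.006.
df = n − 2 = 249.
One-sided p ≈ 0.0230, which is < 0.05, so reject H₀.
There is evidence that the true slope on daily sodium intake is positive.

t = 2.006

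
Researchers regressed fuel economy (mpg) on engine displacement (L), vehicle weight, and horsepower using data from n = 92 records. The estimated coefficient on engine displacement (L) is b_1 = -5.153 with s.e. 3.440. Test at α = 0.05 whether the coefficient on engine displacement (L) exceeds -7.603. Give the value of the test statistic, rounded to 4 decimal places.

t = 0.7122

H₀: β₁ = -7.603 vs H₁: β₁ > -7.603.
t = (b_1 − β₁⁰)/SE = (-5.153 − (-7.603)) / 3.440 = 0.7122.
df = n − k − 1 = 92 − 3 − 1 = 88.
One-sided p ≈ 0.2391, which is ≥ 0.05, so fail to reject H₀.
The data do not give significant evidence that the true slope on engine displacement (L) exceeds -7.603 mpg per unit, holding the other predictors fixed.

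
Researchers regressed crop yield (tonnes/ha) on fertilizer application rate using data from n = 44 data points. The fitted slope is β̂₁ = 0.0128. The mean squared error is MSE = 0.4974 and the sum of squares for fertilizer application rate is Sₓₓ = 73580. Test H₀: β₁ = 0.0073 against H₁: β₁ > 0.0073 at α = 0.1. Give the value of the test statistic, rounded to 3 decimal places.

SE(β̂₁) = √(MSE/Sₓₓ) = √(0.4974/73580) = 0.0026.
t = (0.0128 − 0.0073) / 0.0026 = 2.115.
df = n − 2 = 42.
One-sided p ≈ 0.0202, which is < 0.1, so reject H₀.
There is evidence that the true slope on fertilizer application rate exceeds 0.0073 tonnes/ha per unit.

t = 2.115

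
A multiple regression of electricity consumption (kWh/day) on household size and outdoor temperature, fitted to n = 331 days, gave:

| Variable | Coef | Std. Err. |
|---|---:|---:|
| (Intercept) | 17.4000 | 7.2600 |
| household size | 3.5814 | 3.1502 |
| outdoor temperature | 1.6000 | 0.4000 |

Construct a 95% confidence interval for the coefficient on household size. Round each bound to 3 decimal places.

(-2.616, 9.779)

Read off: b = 3.5814, SE = 3.1502 for household size.
df = n − k − 1 = 331 − 2 − 1 = 328.
t* = t_{0.025, 328} = 1.967223.
Margin = t* × SE = 1.967223 × 3.1502 = 6.19715.
CI: 3.5814 ± 6.19715 → (-2.616, 9.779).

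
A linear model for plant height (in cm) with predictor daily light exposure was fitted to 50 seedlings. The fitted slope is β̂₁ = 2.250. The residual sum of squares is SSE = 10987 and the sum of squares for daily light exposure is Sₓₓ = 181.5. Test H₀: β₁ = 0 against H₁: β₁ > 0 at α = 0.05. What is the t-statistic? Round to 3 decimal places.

MSE = SSE/(n − 2) = 10987/48 = 228.896.
SE(β̂₁) = √(MSE/Sₓₓ) = √(228.896/181.5) = 1.123.
t = 2.250 / 1.123 = 2.004.
df = n − 2 = 48.
One-sided p ≈ 0.0254, which is < 0.05, so reject H₀.
There is evidence that the true slope on daily light exposure is positive.

t = 2.004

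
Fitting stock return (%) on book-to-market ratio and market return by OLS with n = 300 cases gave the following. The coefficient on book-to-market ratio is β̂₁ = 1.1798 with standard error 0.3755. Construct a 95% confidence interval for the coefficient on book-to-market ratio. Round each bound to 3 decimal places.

(0.441, 1.919)

df = n − k − 1 = 300 − 2 − 1 = 297.
t* = t_{0.025, 297} = 1.967984.
Margin = t* × SE = 1.967984 × 0.3755 = 0.73898.
CI: 1.1798 ± 0.73898 → (0.441, 1.919).
With 95% confidence, each one-unit increase in book-to-market ratio is associated with a change of between 0.441 and 1.919 % in stock return, holding the other predictors fixed.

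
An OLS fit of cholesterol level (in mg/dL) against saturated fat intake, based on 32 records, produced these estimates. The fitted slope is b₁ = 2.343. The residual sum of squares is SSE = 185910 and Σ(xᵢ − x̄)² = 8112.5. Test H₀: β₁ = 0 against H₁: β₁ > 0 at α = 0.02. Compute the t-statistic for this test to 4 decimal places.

MSE = SSE/(n − 2) = 185910/30 = 6197.
SE(b₁) = √(MSE/Sₓₓ) = √(6197/8112.5) = 0.874004.
t = 2.343 / 0.874004 = 2.6808.
df = n − 2 = 30.
One-sided p ≈ 0.0059, which is < 0.02, so reject H₀.
There is evidence that the true slope on saturated fat intake is positive.

t = 2.6808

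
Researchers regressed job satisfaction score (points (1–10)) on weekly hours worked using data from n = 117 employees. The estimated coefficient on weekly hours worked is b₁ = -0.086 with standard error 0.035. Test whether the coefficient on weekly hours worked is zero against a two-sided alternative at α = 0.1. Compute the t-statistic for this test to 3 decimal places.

t = -2.457

H₀: β₁ = 0 vs H₁: β₁ ≠ 0.
t = (b₁ − β₁⁰)/SE = -0.086 / 0.035 = -2.457.
df = n − 2 = 117 − 2 = 115.
Two-sided p ≈ 0.0155, which is < 0.1, so reject H₀.
There is evidence that weekly hours worked is associated with job satisfaction score.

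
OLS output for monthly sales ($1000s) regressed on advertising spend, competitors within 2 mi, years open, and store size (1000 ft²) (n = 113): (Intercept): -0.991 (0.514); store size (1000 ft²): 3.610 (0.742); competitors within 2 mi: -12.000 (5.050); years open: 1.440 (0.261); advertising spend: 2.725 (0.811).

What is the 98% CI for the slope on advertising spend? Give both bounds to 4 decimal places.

Read off: b = 2.725, SE = 0.811 for advertising spend.
df = n − k − 1 = 113 − 4 − 1 = 108.
t* = t_{0.01, 108} = 2.361372.
Margin = t* × SE = 2.361372 × 0.811 = 1.915073.
CI: 2.725 ± 1.915073 → (0.8099, 4.6401).

(0.8099, 4.6401)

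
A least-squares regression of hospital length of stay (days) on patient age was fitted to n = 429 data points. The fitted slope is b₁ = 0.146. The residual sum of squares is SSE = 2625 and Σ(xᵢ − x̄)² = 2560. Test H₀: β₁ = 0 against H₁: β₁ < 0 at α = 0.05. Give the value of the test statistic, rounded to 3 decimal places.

MSE = SSE/(n − 2) = 2625/427 = 6.14754.
SE(b₁) = √(MSE/Sₓₓ) = √(6.14754/2560) = 0.0490039.
t = 0.146 / 0.0490039 = 2.979.
df = n − 2 = 427.
One-sided p ≈ 0.9985, which is ≥ 0.05, so fail to reject H₀.
The data do not give significant evidence that the true slope on patient age is negative.

t = 2.979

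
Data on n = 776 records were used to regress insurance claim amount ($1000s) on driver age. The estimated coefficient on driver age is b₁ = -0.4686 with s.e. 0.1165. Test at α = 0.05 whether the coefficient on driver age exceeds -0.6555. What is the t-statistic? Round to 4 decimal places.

t = 1.6043

H₀: β₁ = -0.6555 vs H₁: β₁ > -0.6555.
t = (b₁ − β₁⁰)/SE = (-0.4686 − (-0.6555)) / 0.1165 = 1.6043.
df = n − 2 = 776 − 2 = 774.
One-sided p ≈ 0.0545, which is ≥ 0.05, so fail to reject H₀.
The data do not give significant evidence that the true slope on driver age exceeds -0.6555 $1000s per unit.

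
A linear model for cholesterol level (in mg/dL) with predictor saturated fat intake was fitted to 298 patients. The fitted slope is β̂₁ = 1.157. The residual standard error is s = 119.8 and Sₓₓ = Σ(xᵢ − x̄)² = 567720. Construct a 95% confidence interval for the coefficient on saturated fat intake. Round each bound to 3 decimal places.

SE(β̂₁) = s/√Sₓₓ = 119.8/√567720 = 0.158997.
df = n − 2 = 296.
t* = t_{0.025, 296} = 1.968011.
Margin = t* × SE = 1.968011 × 0.158997 = 0.31291.
CI: 1.157 ± 0.31291 → (0.844, 1.470).
With 95% confidence, each one-unit increase in saturated fat intake is associated with a change of between 0.844 and 1.470 mg/dL in cholesterol level.

(0.844, 1.470)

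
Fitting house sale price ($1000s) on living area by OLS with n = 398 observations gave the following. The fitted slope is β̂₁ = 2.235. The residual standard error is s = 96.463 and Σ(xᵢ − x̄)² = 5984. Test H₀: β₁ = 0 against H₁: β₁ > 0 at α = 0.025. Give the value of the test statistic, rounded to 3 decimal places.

t = 1.792

SE(β̂₁) = s/√Sₓₓ = 96.463/√5984 = 1.247.
t = 2.235 / 1.247 = 1.792.
df = n − 2 = 396.
One-sided p ≈ 0.0369, which is ≥ 0.025, so fail to reject H₀.
The data do not give significant evidence that the true slope on living area is positive.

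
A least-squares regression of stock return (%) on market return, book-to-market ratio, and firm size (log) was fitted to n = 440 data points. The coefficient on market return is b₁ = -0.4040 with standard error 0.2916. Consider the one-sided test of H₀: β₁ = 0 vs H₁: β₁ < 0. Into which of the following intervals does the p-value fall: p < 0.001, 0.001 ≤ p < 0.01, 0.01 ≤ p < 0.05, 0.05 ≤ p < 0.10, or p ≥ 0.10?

0.05 ≤ p < 0.10

t = -0.4040 / 0.2916 = -1.385.
df = n − k − 1 = 440 − 3 − 1 = 436.
One-sided p = P(T_{436} < t) ≈ 0.0833.
So 0.05 ≤ p < 0.10.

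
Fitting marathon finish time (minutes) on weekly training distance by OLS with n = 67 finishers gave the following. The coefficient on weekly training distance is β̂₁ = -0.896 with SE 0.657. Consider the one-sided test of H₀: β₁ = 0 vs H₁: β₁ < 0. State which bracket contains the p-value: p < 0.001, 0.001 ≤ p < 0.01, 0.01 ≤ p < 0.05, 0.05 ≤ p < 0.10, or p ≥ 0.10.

t = -0.896 / 0.657 = -1.364.
df = n − 2 = 67 − 2 = 65.
One-sided p = P(T_{65} < t) ≈ 0.0887.
So 0.05 ≤ p < 0.10.

0.05 ≤ p < 0.10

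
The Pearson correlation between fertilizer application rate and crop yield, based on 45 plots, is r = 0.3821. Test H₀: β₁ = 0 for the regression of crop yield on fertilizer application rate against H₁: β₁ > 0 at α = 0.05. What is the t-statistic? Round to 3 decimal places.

t = r·√(n − 2)/√(1 − r²) = 0.3821·√43/√0.854 = 2.711.
df = n − 2 = 43.
One-sided p ≈ 0.0048, which is < 0.05, so reject H₀.
There is evidence of a linear association between fertilizer application rate and crop yield.

t = 2.711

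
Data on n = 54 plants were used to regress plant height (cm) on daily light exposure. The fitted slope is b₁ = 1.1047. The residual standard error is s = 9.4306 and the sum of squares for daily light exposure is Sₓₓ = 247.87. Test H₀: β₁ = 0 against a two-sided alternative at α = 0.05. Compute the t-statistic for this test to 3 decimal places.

t = 1.844

SE(b₁) = s/√Sₓₓ = 9.4306/√247.87 = 0.599001.
t = 1.1047 / 0.599001 = 1.844.
df = n − 2 = 52.
Two-sided p ≈ 0.0708, which is ≥ 0.05, so fail to reject H₀.
The data do not give significant evidence of an association between daily light exposure and plant height.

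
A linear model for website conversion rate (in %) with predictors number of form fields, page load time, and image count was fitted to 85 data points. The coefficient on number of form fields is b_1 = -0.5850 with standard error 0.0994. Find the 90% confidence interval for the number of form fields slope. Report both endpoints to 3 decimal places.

df = n − k − 1 = 85 − 3 − 1 = 81.
t* = t_{0.05, 81} = 1.663884.
Margin = t* × SE = 1.663884 × 0.0994 = 0.16539.
CI: -0.5850 ± 0.16539 → (-0.750, -0.420).
With 90% confidence, each one-unit increase in number of form fields is associated with a change of between -0.750 and -0.420 % in website conversion rate, holding the other predictors fixed.

(-0.750, -0.420)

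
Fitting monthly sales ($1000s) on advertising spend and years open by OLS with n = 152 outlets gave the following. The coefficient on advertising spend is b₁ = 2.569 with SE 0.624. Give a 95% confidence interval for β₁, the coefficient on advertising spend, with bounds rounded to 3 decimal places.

(1.336, 3.802)

df = n − k − 1 = 152 − 2 − 1 = 149.
t* = t_{0.025, 149} = 1.976013.
Margin = t* × SE = 1.976013 × 0.624 = 1.23303.
CI: 2.569 ± 1.23303 → (1.336, 3.802).
With 95% confidence, each one-unit increase in advertising spend is associated with a change of between 1.336 and 3.802 $1000s in monthly sales, holding the other predictors fixed.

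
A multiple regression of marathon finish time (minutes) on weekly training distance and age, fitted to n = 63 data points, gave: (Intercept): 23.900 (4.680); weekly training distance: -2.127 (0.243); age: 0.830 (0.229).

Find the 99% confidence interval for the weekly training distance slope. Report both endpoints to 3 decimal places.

(-2.773, -1.481)

Read off: b = -2.127, SE = 0.243 for weekly training distance.
df = n − k − 1 = 63 − 2 − 1 = 60.
t* = t_{0.005, 60} = 2.660283.
Margin = t* × SE = 2.660283 × 0.243 = 0.64645.
CI: -2.127 ± 0.64645 → (-2.773, -1.481).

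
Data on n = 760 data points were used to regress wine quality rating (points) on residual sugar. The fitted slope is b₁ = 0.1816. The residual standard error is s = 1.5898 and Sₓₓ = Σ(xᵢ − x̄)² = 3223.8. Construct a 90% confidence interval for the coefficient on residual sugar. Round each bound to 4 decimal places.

(0.1355, 0.2277)

SE(b₁) = s/√Sₓₓ = 1.5898/√3223.8 = 0.028.
df = n − 2 = 758.
t* = t_{0.05, 758} = 1.646866.
Margin = t* × SE = 1.646866 × 0.028 = 0.046112.
CI: 0.1816 ± 0.046112 → (0.1355, 0.2277).
With 90% confidence, each one-unit increase in residual sugar is associated with a change of between 0.1355 and 0.2277 points in wine quality rating.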